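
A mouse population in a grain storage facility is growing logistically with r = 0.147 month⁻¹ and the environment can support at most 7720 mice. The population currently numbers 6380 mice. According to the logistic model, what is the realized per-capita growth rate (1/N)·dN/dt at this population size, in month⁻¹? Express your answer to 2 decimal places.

(1/N)·dN/dt = r(1 − N/K) = 0.147 × (1 − 6380/7720).
= 0.147 × 0.17358 = 0.025516.

0.03 per month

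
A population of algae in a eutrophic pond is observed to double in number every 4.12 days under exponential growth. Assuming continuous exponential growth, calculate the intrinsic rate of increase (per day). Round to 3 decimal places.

r = ln(2)/t_d = 0.6931/4.12 = 0.16824.

0.168 per day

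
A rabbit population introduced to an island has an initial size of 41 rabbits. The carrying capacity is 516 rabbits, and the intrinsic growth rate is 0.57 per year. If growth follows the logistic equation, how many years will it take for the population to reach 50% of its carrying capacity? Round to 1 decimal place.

4.3 years

A = (K − N₀)/N₀ = (516 − 41)/41 = 11.585.
Solve 516/(1 + 11.585·e^(−0.57t)) = 258: 1 + 11.585·e^(−0.57t) = 2, so e^(−0.57t) = 0.0863158.
−0.57·t = ln(0.0863158) = -2.4497, so t = 2.4497/0.57 = 4.2978.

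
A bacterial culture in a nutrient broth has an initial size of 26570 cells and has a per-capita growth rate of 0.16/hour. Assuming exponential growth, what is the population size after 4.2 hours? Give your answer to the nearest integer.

52028 cells

N(t) = N₀·e^(rt) = 26570 × e^(0.16×4.2) = 26570 × e^0.672.
e^0.672 ≈ 1.9581, so N ≈ 26570 × 1.9581 = 52028.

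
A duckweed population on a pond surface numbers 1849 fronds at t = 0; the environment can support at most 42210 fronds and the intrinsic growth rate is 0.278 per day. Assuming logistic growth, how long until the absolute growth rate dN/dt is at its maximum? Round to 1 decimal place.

Logistic growth is fastest at N = K/2 = 21105.
A = (K − N₀)/N₀ = 21.829. Set K/(1 + A·e^(−rt)) = K/2 → A·e^(−rt) = 1.
e^(−0.278t) = 1/21.829 = 0.0458116, so t = ln(21.829)/0.278 = 3.0832/0.278 = 11.091.

11.1 days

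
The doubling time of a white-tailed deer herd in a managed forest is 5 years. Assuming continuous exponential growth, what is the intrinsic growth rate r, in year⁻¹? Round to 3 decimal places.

r = ln(2)/t_d = 0.6931/5 = 0.13863.

0.139 per year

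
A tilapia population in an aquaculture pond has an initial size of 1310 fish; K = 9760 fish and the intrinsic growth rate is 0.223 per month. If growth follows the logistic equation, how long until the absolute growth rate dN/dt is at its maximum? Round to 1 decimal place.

8.4 months

Logistic growth is fastest at N = K/2 = 4880.
A = (K − N₀)/N₀ = 6.4504. Set K/(1 + A·e^(−rt)) = K/2 → A·e^(−rt) = 1.
e^(−0.223t) = 1/6.4504 = 0.15503, so t = ln(6.4504)/0.223 = 1.8641/0.223 = 8.3594.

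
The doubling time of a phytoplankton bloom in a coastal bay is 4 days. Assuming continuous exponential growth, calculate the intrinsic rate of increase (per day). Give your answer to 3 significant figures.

r = ln(2)/t_d = 0.6931/4 = 0.17329.

0.173 per day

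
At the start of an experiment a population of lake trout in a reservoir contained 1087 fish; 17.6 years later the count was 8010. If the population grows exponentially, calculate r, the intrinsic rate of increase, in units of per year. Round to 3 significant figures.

From N(t) = N₀·e^(rt): e^(r·17.6) = 8010/1087 = 7.3689.
r·17.6 = ln(7.3689) = 1.9973, so r = 1.9973/17.6 = 0.11348.

0.113 per year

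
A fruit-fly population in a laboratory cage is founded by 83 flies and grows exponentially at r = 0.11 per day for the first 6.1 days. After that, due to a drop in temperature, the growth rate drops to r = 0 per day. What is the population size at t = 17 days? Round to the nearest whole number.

Phase 1: N(6.1) = 83·e^(0.11×6.1) = 83·e^0.671 = 162.364.
Phase 2 runs for 17 − 6.1 = 10.9 days at r = 0.
N(17) = 162.364·e^(0×10.9) = 162.364·e^-0 = 162.364.

162 flies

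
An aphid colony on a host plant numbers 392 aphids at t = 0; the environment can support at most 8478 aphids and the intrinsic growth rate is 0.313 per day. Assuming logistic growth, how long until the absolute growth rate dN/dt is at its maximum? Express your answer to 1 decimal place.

9.7 days

Logistic growth is fastest at N = K/2 = 4239.
A = (K − N₀)/N₀ = 20.628. Set K/(1 + A·e^(−rt)) = K/2 → A·e^(−rt) = 1.
e^(−0.313t) = 1/20.628 = 0.0484789, so t = ln(20.628)/0.313 = 3.0266/0.313 = 9.6697.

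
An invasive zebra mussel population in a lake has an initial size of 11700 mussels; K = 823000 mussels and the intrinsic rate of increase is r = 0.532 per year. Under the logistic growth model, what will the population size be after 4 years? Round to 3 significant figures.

A = (K − N₀)/N₀ = (823000 − 11700)/11700 = 69.342.
N(t) = K/(1 + A·e^(−rt)) = 823000/(1 + 69.342×e^(−0.532×4)).
e^(−2.128) = 0.11908; denominator = 1 + 69.342×0.11908 = 9.2569.
N = 823000/9.2569 = 88906.7.

88900 mussels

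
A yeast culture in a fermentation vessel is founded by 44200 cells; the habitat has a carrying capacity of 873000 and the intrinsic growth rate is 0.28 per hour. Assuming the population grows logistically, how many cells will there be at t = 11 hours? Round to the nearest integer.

A = (K − N₀)/N₀ = (873000 − 44200)/44200 = 18.751.
N(t) = K/(1 + A·e^(−rt)) = 873000/(1 + 18.751×e^(−0.28×11)).
e^(−3.08) = 0.045959; denominator = 1 + 18.751×0.045959 = 1.8618.
N = 873000/1.8618 = 468904.

468904 cells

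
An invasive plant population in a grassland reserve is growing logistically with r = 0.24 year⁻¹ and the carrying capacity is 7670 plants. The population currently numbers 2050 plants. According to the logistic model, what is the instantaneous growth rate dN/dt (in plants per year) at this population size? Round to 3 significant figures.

361 plants per year

dN/dt = rN(1 − N/K) = 0.24 × 2050 × (1 − 2050/7670).
1 − 2050/7670 = 0.73272; dN/dt = 0.24 × 2050 × 0.73272 = 360.5.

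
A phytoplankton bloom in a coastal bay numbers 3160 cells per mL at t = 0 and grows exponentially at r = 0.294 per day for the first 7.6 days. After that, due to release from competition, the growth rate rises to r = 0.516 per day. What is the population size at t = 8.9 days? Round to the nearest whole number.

Phase 1: N(7.6) = 3160·e^(0.294×7.6) = 3160·e^2.234 = 29517.2.
Phase 2 runs for 8.9 − 7.6 = 1.3 days at r = 0.516.
N(8.9) = 29517.2·e^(0.516×1.3) = 29517.2·e^0.6708 = 57729.7.

57730 cells per mL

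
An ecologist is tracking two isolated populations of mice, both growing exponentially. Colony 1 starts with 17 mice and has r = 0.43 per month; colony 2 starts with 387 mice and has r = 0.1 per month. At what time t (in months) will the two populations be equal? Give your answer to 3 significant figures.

Set 17·e^(0.43t) = 387·e^(0.1t).
e^((0.43 − 0.1)t) = 387/17 → e^(0.33·t) = 22.765.
0.33·t = ln(22.765) = 3.1252, so t = 3.1252/0.33 = 9.4703.

9.47 months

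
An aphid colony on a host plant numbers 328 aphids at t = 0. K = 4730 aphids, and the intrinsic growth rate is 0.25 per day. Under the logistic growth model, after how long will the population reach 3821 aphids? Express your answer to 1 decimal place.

A = (K − N₀)/N₀ = (4730 − 328)/328 = 13.421.
Solve 4730/(1 + 13.421·e^(−0.25t)) = 3821: 1 + 13.421·e^(−0.25t) = 1.2379, so e^(−0.25t) = 0.017726.
−0.25·t = ln(0.017726) = -4.0327, so t = 4.0327/0.25 = 16.131.

16.1 days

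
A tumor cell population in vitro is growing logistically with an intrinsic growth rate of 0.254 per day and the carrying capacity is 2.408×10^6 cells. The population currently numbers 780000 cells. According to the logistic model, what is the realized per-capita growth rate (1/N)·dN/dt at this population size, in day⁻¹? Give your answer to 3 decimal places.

(1/N)·dN/dt = r(1 − N/K) = 0.254 × (1 − 780000/2.408×10^6).
= 0.254 × 0.67608 = 0.17172.

0.172 per day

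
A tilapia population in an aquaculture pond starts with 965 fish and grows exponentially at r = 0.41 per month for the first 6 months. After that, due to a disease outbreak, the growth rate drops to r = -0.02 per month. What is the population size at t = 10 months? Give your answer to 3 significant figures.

10400 fish

Phase 1: N(6) = 965·e^(0.41×6) = 965·e^2.46 = 11295.1.
Phase 2 runs for 10 − 6 = 4 months at r = -0.02.
N(10) = 11295.1·e^(-0.02×4) = 11295.1·e^-0.08 = 10426.7.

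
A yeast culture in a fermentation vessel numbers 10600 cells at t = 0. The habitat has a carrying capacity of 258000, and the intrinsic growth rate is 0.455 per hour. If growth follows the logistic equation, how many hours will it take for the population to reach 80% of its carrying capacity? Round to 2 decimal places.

9.97 hours

A = (K − N₀)/N₀ = (258000 − 10600)/10600 = 23.34.
Solve 258000/(1 + 23.34·e^(−0.455t)) = 206400: 1 + 23.34·e^(−0.455t) = 1.25, so e^(−0.455t) = 0.0107114.
−0.455·t = ln(0.0107114) = -4.5364, so t = 4.5364/0.455 = 9.9702.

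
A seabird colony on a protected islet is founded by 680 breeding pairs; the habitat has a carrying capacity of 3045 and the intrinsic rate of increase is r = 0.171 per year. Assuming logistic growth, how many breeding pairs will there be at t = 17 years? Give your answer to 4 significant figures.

A = (K − N₀)/N₀ = (3045 − 680)/680 = 3.4779.
N(t) = K/(1 + A·e^(−rt)) = 3045/(1 + 3.4779×e^(−0.171×17)).
e^(−2.907) = 0.054639; denominator = 1 + 3.4779×0.054639 = 1.19.
N = 3045/1.19 = 2558.75.

2559 breeding pairs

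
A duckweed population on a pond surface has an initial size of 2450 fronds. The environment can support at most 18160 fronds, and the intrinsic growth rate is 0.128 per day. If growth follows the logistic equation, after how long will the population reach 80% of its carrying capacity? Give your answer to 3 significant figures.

A = (K − N₀)/N₀ = (18160 − 2450)/2450 = 6.4122.
Solve 18160/(1 + 6.4122·e^(−0.128t)) = 14528: 1 + 6.4122·e^(−0.128t) = 1.25, so e^(−0.128t) = 0.0389879.
−0.128·t = ln(0.0389879) = -3.2445, so t = 3.2445/0.128 = 25.348.

25.3 days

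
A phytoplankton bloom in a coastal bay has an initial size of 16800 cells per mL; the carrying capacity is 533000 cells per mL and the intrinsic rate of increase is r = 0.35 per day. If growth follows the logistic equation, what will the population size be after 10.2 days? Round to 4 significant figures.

285800 cells per mL

A = (K − N₀)/N₀ = (533000 − 16800)/16800 = 30.726.
N(t) = K/(1 + A·e^(−rt)) = 533000/(1 + 30.726×e^(−0.35×10.2)).
e^(−3.57) = 0.028156; denominator = 1 + 30.726×0.028156 = 1.8651.
N = 533000/1.8651 = 285772.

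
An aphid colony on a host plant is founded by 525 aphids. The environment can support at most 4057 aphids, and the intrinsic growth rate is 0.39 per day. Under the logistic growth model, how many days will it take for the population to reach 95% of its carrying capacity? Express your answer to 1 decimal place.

12.4 days

A = (K − N₀)/N₀ = (4057 − 525)/525 = 6.7276.
Solve 4057/(1 + 6.7276·e^(−0.39t)) = 3854.15: 1 + 6.7276·e^(−0.39t) = 1.0526, so e^(−0.39t) = 0.00782321.
−0.39·t = ln(0.00782321) = -4.8507, so t = 4.8507/0.39 = 12.438.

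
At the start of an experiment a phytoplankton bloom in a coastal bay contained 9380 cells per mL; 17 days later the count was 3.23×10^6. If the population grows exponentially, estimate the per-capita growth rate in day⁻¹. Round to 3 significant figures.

From N(t) = N₀·e^(rt): e^(r·17) = 3.23×10^6/9380 = 344.35.
r·17 = ln(344.35) = 5.8417, so r = 5.8417/17 = 0.34363.

0.344 per day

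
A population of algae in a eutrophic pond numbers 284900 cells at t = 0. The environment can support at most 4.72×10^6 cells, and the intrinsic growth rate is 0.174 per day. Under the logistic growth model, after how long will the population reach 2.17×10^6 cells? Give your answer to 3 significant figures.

A = (K − N₀)/N₀ = (4.72×10^6 − 284900)/284900 = 15.567.
Solve 4.72×10^6/(1 + 15.567·e^(−0.174t)) = 2.17×10^6: 1 + 15.567·e^(−0.174t) = 2.1751, so e^(−0.174t) = 0.0754865.
−0.174·t = ln(0.0754865) = -2.5838, so t = 2.5838/0.174 = 14.849.

14.8 days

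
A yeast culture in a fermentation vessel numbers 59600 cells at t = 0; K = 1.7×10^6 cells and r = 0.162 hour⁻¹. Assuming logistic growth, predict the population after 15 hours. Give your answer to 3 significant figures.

497000 cells

A = (K − N₀)/N₀ = (1.7×10^6 − 59600)/59600 = 27.523.
N(t) = K/(1 + A·e^(−rt)) = 1.7×10^6/(1 + 27.523×e^(−0.162×15)).
e^(−2.43) = 0.088037; denominator = 1 + 27.523×0.088037 = 3.4231.
N = 1.7×10^6/3.4231 = 496629.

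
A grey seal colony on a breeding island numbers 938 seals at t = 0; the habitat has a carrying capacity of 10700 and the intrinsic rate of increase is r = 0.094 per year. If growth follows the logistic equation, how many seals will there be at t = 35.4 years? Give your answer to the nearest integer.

7791 seals

A = (K − N₀)/N₀ = (10700 − 938)/938 = 10.407.
N(t) = K/(1 + A·e^(−rt)) = 10700/(1 + 10.407×e^(−0.094×35.4)).
e^(−3.328) = 0.035879; denominator = 1 + 10.407×0.035879 = 1.3734.
N = 10700/1.3734 = 7790.87.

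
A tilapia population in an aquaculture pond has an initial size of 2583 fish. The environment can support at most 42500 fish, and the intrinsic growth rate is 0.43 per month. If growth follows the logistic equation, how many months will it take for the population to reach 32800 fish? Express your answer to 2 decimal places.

A = (K − N₀)/N₀ = (42500 − 2583)/2583 = 15.454.
Solve 42500/(1 + 15.454·e^(−0.43t)) = 32800: 1 + 15.454·e^(−0.43t) = 1.2957, so e^(−0.43t) = 0.0191366.
−0.43·t = ln(0.0191366) = -3.9562, so t = 3.9562/0.43 = 9.2004.

9.20 months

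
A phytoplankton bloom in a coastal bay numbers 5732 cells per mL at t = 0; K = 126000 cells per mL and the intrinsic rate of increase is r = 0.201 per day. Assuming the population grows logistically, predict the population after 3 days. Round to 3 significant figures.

A = (K − N₀)/N₀ = (126000 − 5732)/5732 = 20.982.
N(t) = K/(1 + A·e^(−rt)) = 126000/(1 + 20.982×e^(−0.201×3)).
e^(−0.603) = 0.54717; denominator = 1 + 20.982×0.54717 = 12.481.
N = 126000/12.481 = 10095.7.

10100 cells per mL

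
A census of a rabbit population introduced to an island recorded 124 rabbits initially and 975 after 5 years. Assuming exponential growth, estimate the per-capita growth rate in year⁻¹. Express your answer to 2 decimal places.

From N(t) = N₀·e^(rt): e^(r·5) = 975/124 = 7.8629.
r·5 = ln(7.8629) = 2.0622, so r = 2.0622/5 = 0.41243.

0.41 per year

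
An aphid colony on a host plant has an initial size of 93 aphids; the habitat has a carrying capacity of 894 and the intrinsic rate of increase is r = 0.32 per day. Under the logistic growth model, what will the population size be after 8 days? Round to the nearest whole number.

A = (K − N₀)/N₀ = (894 − 93)/93 = 8.6129.
N(t) = K/(1 + A·e^(−rt)) = 894/(1 + 8.6129×e^(−0.32×8)).
e^(−2.56) = 0.077305; denominator = 1 + 8.6129×0.077305 = 1.6658.
N = 894/1.6658 = 536.673.

537 aphids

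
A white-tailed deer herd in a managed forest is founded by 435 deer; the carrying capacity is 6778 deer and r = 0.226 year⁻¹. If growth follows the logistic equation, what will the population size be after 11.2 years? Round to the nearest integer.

3138 deer

A = (K − N₀)/N₀ = (6778 − 435)/435 = 14.582.
N(t) = K/(1 + A·e^(−rt)) = 6778/(1 + 14.582×e^(−0.226×11.2)).
e^(−2.531) = 0.079563; denominator = 1 + 14.582×0.079563 = 2.1602.
N = 6778/2.1602 = 3137.73.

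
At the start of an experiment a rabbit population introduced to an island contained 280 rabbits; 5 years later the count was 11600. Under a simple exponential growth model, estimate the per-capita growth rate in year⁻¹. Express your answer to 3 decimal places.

From N(t) = N₀·e^(rt): e^(r·5) = 11600/280 = 41.429.
r·5 = ln(41.429) = 3.724, so r = 3.724/5 = 0.74479.

0.745 per year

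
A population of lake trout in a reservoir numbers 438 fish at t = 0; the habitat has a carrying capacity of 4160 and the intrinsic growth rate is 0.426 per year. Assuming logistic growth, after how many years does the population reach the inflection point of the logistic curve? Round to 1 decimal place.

Logistic growth is fastest at N = K/2 = 2080.
A = (K − N₀)/N₀ = 8.4977. Set K/(1 + A·e^(−rt)) = K/2 → A·e^(−rt) = 1.
e^(−0.426t) = 1/8.4977 = 0.117679, so t = ln(8.4977)/0.426 = 2.1398/0.426 = 5.023.

5.0 years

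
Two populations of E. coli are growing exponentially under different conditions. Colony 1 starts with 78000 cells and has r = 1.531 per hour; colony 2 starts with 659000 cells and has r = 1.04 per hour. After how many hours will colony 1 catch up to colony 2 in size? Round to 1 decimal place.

4.3 hours

Set 78000·e^(1.531t) = 659000·e^(1.04t).
e^((1.531 − 1.04)t) = 659000/78000 → e^(0.491·t) = 8.4487.
0.491·t = ln(8.4487) = 2.134, so t = 2.134/0.491 = 4.3463.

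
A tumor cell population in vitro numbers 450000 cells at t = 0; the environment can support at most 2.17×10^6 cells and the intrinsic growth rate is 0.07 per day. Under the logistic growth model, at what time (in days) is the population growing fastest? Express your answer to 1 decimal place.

19.2 days

Logistic growth is fastest at N = K/2 = 1.085×10^6.
A = (K − N₀)/N₀ = 3.8222. Set K/(1 + A·e^(−rt)) = K/2 → A·e^(−rt) = 1.
e^(−0.07t) = 1/3.8222 = 0.261628, so t = ln(3.8222)/0.07 = 1.3408/0.07 = 19.155.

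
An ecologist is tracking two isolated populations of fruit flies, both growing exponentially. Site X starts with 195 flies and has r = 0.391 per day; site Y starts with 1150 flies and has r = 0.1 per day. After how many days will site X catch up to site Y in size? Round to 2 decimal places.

Set 195·e^(0.391t) = 1150·e^(0.1t).
e^((0.391 − 0.1)t) = 1150/195 → e^(0.291·t) = 5.8974.
0.291·t = ln(5.8974) = 1.7745, so t = 1.7745/0.291 = 6.098.

6.10 days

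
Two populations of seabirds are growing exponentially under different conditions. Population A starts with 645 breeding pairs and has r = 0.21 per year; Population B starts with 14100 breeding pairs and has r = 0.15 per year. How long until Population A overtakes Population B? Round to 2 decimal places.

Set 645·e^(0.21t) = 14100·e^(0.15t).
e^((0.21 − 0.15)t) = 14100/645 → e^(0.06·t) = 21.86.
0.06·t = ln(21.86) = 3.0847, so t = 3.0847/0.06 = 51.411.

51.41 years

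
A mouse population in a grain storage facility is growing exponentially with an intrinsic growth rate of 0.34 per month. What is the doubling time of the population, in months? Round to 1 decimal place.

Doubling time t_d = ln(2)/r = 0.6931/0.34 = 2.0387.

2.0 months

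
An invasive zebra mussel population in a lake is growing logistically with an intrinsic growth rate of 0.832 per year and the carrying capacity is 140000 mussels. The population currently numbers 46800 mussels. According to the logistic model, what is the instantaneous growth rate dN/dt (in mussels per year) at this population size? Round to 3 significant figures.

25900 mussels per year

dN/dt = rN(1 − N/K) = 0.832 × 46800 × (1 − 46800/140000).
1 − 46800/140000 = 0.66571; dN/dt = 0.832 × 46800 × 0.66571 = 25921.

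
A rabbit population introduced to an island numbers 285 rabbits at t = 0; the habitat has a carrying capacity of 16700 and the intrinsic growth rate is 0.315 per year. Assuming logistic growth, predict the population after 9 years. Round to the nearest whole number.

3811 rabbits

A = (K − N₀)/N₀ = (16700 − 285)/285 = 57.596.
N(t) = K/(1 + A·e^(−rt)) = 16700/(1 + 57.596×e^(−0.315×9)).
e^(−2.835) = 0.058719; denominator = 1 + 57.596×0.058719 = 4.382.
N = 16700/4.382 = 3811.06.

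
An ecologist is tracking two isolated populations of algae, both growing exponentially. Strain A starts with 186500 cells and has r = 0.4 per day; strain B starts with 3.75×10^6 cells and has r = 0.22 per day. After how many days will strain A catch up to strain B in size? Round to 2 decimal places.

Set 186500·e^(0.4t) = 3.75×10^6·e^(0.22t).
e^((0.4 − 0.22)t) = 3.75×10^6/186500 → e^(0.18·t) = 20.107.
0.18·t = ln(20.107) = 3.0011, so t = 3.0011/0.18 = 16.673.

16.67 days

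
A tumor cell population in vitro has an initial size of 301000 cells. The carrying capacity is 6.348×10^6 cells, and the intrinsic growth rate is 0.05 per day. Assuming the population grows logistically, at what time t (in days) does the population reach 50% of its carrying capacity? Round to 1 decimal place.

60.0 days

A = (K − N₀)/N₀ = (6.348×10^6 − 301000)/301000 = 20.09.
Solve 6.348×10^6/(1 + 20.09·e^(−0.05t)) = 3.174×10^6: 1 + 20.09·e^(−0.05t) = 2, so e^(−0.05t) = 0.0497767.
−0.05·t = ln(0.0497767) = -3.0002, so t = 3.0002/0.05 = 60.004.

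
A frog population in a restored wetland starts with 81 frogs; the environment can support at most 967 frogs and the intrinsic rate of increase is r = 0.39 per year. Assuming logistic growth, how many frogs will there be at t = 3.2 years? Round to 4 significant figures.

A = (K − N₀)/N₀ = (967 − 81)/81 = 10.938.
N(t) = K/(1 + A·e^(−rt)) = 967/(1 + 10.938×e^(−0.39×3.2)).
e^(−1.248) = 0.28708; denominator = 1 + 10.938×0.28708 = 4.1401.
N = 967/4.1401 = 233.567.

233.6 frogs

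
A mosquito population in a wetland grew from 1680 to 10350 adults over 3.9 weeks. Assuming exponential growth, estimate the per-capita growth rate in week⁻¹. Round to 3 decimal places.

From N(t) = N₀·e^(rt): e^(r·3.9) = 10350/1680 = 6.1607.
r·3.9 = ln(6.1607) = 1.8182, so r = 1.8182/3.9 = 0.4662.

0.466 per week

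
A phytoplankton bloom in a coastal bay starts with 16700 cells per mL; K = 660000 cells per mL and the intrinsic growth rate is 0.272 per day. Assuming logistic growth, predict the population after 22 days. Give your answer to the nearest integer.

601628 cells per mL

A = (K − N₀)/N₀ = (660000 − 16700)/16700 = 38.521.
N(t) = K/(1 + A·e^(−rt)) = 660000/(1 + 38.521×e^(−0.272×22)).
e^(−5.984) = 0.0025187; denominator = 1 + 38.521×0.0025187 = 1.097.
N = 660000/1.097 = 601628.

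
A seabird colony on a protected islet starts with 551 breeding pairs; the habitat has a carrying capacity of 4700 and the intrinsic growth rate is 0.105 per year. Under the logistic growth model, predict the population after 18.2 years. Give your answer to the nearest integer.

A = (K − N₀)/N₀ = (4700 − 551)/551 = 7.5299.
N(t) = K/(1 + A·e^(−rt)) = 4700/(1 + 7.5299×e^(−0.105×18.2)).
e^(−1.911) = 0.14793; denominator = 1 + 7.5299×0.14793 = 2.1139.
N = 4700/2.1139 = 2223.35.

2223 breeding pairs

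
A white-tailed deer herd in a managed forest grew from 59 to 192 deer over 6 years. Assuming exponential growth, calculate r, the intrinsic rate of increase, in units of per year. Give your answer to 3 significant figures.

From N(t) = N₀·e^(rt): e^(r·6) = 192/59 = 3.2542.
r·6 = ln(3.2542) = 1.18, so r = 1.18/6 = 0.19666.

0.197 per year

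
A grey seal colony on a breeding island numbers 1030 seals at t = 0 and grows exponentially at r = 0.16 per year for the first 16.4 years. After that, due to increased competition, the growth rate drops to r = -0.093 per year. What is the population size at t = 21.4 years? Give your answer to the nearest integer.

8922 seals

Phase 1: N(16.4) = 1030·e^(0.16×16.4) = 1030·e^2.624 = 14204.5.
Phase 2 runs for 21.4 − 16.4 = 5 years at r = -0.093.
N(21.4) = 14204.5·e^(-0.093×5) = 14204.5·e^-0.465 = 8922.34.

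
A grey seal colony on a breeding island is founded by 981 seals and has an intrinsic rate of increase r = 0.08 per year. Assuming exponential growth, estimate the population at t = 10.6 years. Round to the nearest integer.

2291 seals

N(t) = N₀·e^(rt) = 981 × e^(0.08×10.6) = 981 × e^0.848.
e^0.848 ≈ 2.335, so N ≈ 981 × 2.335 = 2290.61.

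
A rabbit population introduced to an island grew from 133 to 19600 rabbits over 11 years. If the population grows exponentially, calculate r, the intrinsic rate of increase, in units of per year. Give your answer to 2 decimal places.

0.45 per year

From N(t) = N₀·e^(rt): e^(r·11) = 19600/133 = 147.37.
r·11 = ln(147.37) = 4.9929, so r = 4.9929/11 = 0.4539.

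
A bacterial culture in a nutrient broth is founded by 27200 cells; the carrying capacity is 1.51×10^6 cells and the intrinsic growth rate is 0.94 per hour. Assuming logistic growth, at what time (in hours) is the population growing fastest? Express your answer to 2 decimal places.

4.25 hours

Logistic growth is fastest at N = K/2 = 755000.
A = (K − N₀)/N₀ = 54.515. Set K/(1 + A·e^(−rt)) = K/2 → A·e^(−rt) = 1.
e^(−0.94t) = 1/54.515 = 0.0183437, so t = ln(54.515)/0.94 = 3.9985/0.94 = 4.2537.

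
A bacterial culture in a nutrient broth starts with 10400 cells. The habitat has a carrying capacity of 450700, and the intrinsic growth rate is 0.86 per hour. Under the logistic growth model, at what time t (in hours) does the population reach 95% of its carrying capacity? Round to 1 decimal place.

7.8 hours

A = (K − N₀)/N₀ = (450700 − 10400)/10400 = 42.337.
Solve 450700/(1 + 42.337·e^(−0.86t)) = 428165: 1 + 42.337·e^(−0.86t) = 1.0526, so e^(−0.86t) = 0.00124317.
−0.86·t = ln(0.00124317) = -6.6901, so t = 6.6901/0.86 = 7.7792.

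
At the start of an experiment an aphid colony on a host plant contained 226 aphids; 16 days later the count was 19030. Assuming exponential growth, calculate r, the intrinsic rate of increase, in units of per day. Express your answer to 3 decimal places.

0.277 per day

From N(t) = N₀·e^(rt): e^(r·16) = 19030/226 = 84.204.
r·16 = ln(84.204) = 4.4332, so r = 4.4332/16 = 0.27708.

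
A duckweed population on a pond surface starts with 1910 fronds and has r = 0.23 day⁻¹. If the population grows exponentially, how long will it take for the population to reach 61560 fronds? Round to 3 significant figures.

Set N₀·e^(rt) = 61560: e^(0.23·t) = 61560/1910 = 32.23.
0.23·t = ln(32.23) = 3.4729, so t = 3.4729/0.23 = 15.1.

15.1 days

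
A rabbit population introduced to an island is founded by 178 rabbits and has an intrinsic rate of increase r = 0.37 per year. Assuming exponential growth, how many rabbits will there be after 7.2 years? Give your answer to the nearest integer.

2555 rabbits

N(t) = N₀·e^(rt) = 178 × e^(0.37×7.2) = 178 × e^2.664.
e^2.664 ≈ 14.354, so N ≈ 178 × 14.354 = 2554.94.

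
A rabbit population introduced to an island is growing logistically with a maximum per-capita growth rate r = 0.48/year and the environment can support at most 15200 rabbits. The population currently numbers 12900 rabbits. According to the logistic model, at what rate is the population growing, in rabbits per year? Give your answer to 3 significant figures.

dN/dt = rN(1 − N/K) = 0.48 × 12900 × (1 − 12900/15200).
1 − 12900/15200 = 0.15132; dN/dt = 0.48 × 12900 × 0.15132 = 936.95.

937 rabbits per year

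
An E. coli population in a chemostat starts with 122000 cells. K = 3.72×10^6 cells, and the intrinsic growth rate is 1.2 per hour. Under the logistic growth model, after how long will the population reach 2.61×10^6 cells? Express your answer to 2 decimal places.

3.53 hours

A = (K − N₀)/N₀ = (3.72×10^6 − 122000)/122000 = 29.492.
Solve 3.72×10^6/(1 + 29.492·e^(−1.2t)) = 2.61×10^6: 1 + 29.492·e^(−1.2t) = 1.4253, so e^(−1.2t) = 0.0144205.
−1.2·t = ln(0.0144205) = -4.2391, so t = 4.2391/1.2 = 3.5326.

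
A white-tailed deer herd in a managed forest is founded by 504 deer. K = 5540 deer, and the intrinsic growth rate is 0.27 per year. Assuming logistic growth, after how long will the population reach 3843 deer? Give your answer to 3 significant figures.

A = (K − N₀)/N₀ = (5540 − 504)/504 = 9.9921.
Solve 5540/(1 + 9.9921·e^(−0.27t)) = 3843: 1 + 9.9921·e^(−0.27t) = 1.4416, so e^(−0.27t) = 0.0441933.
−0.27·t = ln(0.0441933) = -3.1192, so t = 3.1192/0.27 = 11.553.

11.6 years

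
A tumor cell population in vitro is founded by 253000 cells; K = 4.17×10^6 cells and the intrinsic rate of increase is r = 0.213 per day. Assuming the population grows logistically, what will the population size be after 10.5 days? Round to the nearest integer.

1571218 cells

A = (K − N₀)/N₀ = (4.17×10^6 − 253000)/253000 = 15.482.
N(t) = K/(1 + A·e^(−rt)) = 4.17×10^6/(1 + 15.482×e^(−0.213×10.5)).
e^(−2.236) = 0.10683; denominator = 1 + 15.482×0.10683 = 2.654.
N = 4.17×10^6/2.654 = 1.571218×10^6.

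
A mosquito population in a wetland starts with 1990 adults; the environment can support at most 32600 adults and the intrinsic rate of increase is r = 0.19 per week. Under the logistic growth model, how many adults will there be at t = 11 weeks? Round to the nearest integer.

11232 adults

A = (K − N₀)/N₀ = (32600 − 1990)/1990 = 15.382.
N(t) = K/(1 + A·e^(−rt)) = 32600/(1 + 15.382×e^(−0.19×11)).
e^(−2.09) = 0.12369; denominator = 1 + 15.382×0.12369 = 2.9025.
N = 32600/2.9025 = 11231.5.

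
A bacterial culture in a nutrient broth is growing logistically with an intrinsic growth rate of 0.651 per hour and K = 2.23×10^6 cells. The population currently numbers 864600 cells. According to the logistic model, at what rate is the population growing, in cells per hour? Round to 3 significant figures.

dN/dt = rN(1 − N/K) = 0.651 × 864600 × (1 − 864600/2.23×10^6).
1 − 864600/2.23×10^6 = 0.61229; dN/dt = 0.651 × 864600 × 0.61229 = 3.44629×10^5.

345000 cells per hour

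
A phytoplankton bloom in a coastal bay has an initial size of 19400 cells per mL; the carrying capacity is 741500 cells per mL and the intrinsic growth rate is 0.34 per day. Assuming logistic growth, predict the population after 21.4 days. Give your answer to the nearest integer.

722882 cells per mL

A = (K − N₀)/N₀ = (741500 − 19400)/19400 = 37.222.
N(t) = K/(1 + A·e^(−rt)) = 741500/(1 + 37.222×e^(−0.34×21.4)).
e^(−7.276) = 0.00069195; denominator = 1 + 37.222×0.00069195 = 1.0258.
N = 741500/1.0258 = 722882.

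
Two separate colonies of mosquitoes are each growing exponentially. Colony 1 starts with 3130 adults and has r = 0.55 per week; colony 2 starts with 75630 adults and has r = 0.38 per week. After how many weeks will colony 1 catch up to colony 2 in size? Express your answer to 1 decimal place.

18.7 weeks

Set 3130·e^(0.55t) = 75630·e^(0.38t).
e^((0.55 − 0.38)t) = 75630/3130 → e^(0.17·t) = 24.163.
0.17·t = ln(24.163) = 3.1848, so t = 3.1848/0.17 = 18.734.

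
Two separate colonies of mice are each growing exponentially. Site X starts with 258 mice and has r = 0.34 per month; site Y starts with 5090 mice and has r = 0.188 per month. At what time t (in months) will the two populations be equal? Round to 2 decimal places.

19.62 months

Set 258·e^(0.34t) = 5090·e^(0.188t).
e^((0.34 − 0.188)t) = 5090/258 → e^(0.152·t) = 19.729.
0.152·t = ln(19.729) = 2.9821, so t = 2.9821/0.152 = 19.619.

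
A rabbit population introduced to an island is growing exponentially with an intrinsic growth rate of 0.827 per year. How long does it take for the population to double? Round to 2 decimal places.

Doubling time t_d = ln(2)/r = 0.6931/0.827 = 0.83815.

0.84 years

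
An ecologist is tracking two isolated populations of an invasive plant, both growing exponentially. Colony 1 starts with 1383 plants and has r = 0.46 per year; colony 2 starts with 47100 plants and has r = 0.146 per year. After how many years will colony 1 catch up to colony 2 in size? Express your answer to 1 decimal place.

Set 1383·e^(0.46t) = 47100·e^(0.146t).
e^((0.46 − 0.146)t) = 47100/1383 → e^(0.314·t) = 34.056.
0.314·t = ln(34.056) = 3.528, so t = 3.528/0.314 = 11.236.

11.2 years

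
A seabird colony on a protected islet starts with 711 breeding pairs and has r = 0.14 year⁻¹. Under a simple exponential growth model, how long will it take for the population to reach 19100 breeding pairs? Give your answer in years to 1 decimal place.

Set N₀·e^(rt) = 19100: e^(0.14·t) = 19100/711 = 26.864.
0.14·t = ln(26.864) = 3.2908, so t = 3.2908/0.14 = 23.506.

23.5 years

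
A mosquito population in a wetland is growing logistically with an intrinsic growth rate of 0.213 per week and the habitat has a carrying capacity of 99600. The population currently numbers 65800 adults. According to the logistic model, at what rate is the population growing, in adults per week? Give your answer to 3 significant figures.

4760 adults per week

dN/dt = rN(1 − N/K) = 0.213 × 65800 × (1 − 65800/99600).
1 − 65800/99600 = 0.33936; dN/dt = 0.213 × 65800 × 0.33936 = 4756.2.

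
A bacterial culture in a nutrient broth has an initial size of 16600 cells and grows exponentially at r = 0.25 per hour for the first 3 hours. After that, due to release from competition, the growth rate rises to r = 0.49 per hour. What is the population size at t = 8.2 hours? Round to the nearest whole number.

Phase 1: N(3) = 16600·e^(0.25×3) = 16600·e^0.75 = 35142.2.
Phase 2 runs for 8.2 − 3 = 5.2 hours at r = 0.49.
N(8.2) = 35142.2·e^(0.49×5.2) = 35142.2·e^2.548 = 449171.

449171 cells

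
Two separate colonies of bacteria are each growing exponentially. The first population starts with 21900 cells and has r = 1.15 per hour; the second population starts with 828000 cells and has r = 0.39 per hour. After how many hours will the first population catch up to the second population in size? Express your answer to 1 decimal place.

Set 21900·e^(1.15t) = 828000·e^(0.39t).
e^((1.15 − 0.39)t) = 828000/21900 → e^(0.76·t) = 37.808.
0.76·t = ln(37.808) = 3.6325, so t = 3.6325/0.76 = 4.7796.

4.8 hours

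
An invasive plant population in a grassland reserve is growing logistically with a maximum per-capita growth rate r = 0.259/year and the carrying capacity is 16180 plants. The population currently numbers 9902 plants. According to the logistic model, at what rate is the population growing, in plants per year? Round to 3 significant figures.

dN/dt = rN(1 − N/K) = 0.259 × 9902 × (1 − 9902/16180).
1 − 9902/16180 = 0.38801; dN/dt = 0.259 × 9902 × 0.38801 = 995.1.

995 plants per year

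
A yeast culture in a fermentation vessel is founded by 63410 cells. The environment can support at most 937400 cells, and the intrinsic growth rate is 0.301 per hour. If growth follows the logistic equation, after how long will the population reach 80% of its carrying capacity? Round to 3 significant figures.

13.3 hours

A = (K − N₀)/N₀ = (937400 − 63410)/63410 = 13.783.
Solve 937400/(1 + 13.783·e^(−0.301t)) = 749920: 1 + 13.783·e^(−0.301t) = 1.25, so e^(−0.301t) = 0.0181381.
−0.301·t = ln(0.0181381) = -4.0097, so t = 4.0097/0.301 = 13.321.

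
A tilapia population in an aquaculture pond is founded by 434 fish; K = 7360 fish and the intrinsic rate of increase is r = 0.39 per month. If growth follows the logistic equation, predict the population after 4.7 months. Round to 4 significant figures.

A = (K − N₀)/N₀ = (7360 − 434)/434 = 15.959.
N(t) = K/(1 + A·e^(−rt)) = 7360/(1 + 15.959×e^(−0.39×4.7)).
e^(−1.833) = 0.15993; denominator = 1 + 15.959×0.15993 = 3.5523.
N = 7360/3.5523 = 2071.9.

2072 fish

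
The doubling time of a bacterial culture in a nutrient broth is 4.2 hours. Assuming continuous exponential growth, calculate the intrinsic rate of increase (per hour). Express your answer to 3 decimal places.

r = ln(2)/t_d = 0.6931/4.2 = 0.16504.

0.165 per hour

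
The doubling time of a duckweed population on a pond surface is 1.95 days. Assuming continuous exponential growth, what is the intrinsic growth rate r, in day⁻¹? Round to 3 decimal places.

r = ln(2)/t_d = 0.6931/1.95 = 0.35546.

0.355 per day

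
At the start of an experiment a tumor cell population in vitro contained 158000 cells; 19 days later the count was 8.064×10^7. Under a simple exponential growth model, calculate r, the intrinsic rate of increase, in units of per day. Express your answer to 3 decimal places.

From N(t) = N₀·e^(rt): e^(r·19) = 8.064×10^7/158000 = 510.38.
r·19 = ln(510.38) = 6.2352, so r = 6.2352/19 = 0.32817.

0.328 per day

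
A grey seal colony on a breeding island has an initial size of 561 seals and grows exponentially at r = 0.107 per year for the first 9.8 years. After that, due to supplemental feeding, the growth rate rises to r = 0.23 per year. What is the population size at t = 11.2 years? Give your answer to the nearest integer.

2209 seals

Phase 1: N(9.8) = 561·e^(0.107×9.8) = 561·e^1.049 = 1600.9.
Phase 2 runs for 11.2 − 9.8 = 1.4 years at r = 0.23.
N(11.2) = 1600.9·e^(0.23×1.4) = 1600.9·e^0.322 = 2209.06.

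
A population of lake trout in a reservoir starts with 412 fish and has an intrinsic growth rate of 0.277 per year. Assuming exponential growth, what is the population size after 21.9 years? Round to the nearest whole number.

177606 fish

N(t) = N₀·e^(rt) = 412 × e^(0.277×21.9) = 412 × e^6.066.
e^6.066 ≈ 431.08, so N ≈ 412 × 431.08 = 177606.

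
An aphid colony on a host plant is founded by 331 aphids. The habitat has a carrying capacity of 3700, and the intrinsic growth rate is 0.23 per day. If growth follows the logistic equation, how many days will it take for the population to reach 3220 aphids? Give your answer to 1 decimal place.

18.4 days

A = (K − N₀)/N₀ = (3700 − 331)/331 = 10.178.
Solve 3700/(1 + 10.178·e^(−0.23t)) = 3220: 1 + 10.178·e^(−0.23t) = 1.1491, so e^(−0.23t) = 0.0146458.
−0.23·t = ln(0.0146458) = -4.2236, so t = 4.2236/0.23 = 18.363.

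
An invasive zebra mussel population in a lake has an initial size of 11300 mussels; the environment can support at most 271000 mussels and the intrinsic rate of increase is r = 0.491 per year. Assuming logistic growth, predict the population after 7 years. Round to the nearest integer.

A = (K − N₀)/N₀ = (271000 − 11300)/11300 = 22.982.
N(t) = K/(1 + A·e^(−rt)) = 271000/(1 + 22.982×e^(−0.491×7)).
e^(−3.437) = 0.032161; denominator = 1 + 22.982×0.032161 = 1.7391.
N = 271000/1.7391 = 155825.

155825 mussels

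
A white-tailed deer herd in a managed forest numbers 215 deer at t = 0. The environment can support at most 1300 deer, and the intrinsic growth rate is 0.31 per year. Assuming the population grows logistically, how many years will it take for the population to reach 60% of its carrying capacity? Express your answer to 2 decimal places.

6.53 years

A = (K − N₀)/N₀ = (1300 − 215)/215 = 5.0465.
Solve 1300/(1 + 5.0465·e^(−0.31t)) = 780: 1 + 5.0465·e^(−0.31t) = 1.6667, so e^(−0.31t) = 0.132104.
−0.31·t = ln(0.132104) = -2.0242, so t = 2.0242/0.31 = 6.5296.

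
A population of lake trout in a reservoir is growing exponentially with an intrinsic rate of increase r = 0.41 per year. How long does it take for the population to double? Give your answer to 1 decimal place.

1.7 years

Doubling time t_d = ln(2)/r = 0.6931/0.41 = 1.6906.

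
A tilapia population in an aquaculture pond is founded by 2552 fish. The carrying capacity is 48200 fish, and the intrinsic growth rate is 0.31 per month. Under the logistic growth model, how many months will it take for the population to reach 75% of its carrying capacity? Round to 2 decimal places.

12.85 months

A = (K − N₀)/N₀ = (48200 − 2552)/2552 = 17.887.
Solve 48200/(1 + 17.887·e^(−0.31t)) = 36150: 1 + 17.887·e^(−0.31t) = 1.3333, so e^(−0.31t) = 0.0186354.
−0.31·t = ln(0.0186354) = -3.9827, so t = 3.9827/0.31 = 12.847.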